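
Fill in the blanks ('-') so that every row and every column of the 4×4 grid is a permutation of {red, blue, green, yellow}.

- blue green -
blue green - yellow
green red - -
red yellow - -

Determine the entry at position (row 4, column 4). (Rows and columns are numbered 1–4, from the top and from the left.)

green

(r1,c1): row 1 has {blue,green}; column 1 has {red,blue,green}, so it must be yellow.
(r1,c4): row 1 has {blue,green,yellow}; column 4 has {yellow}, so it must be red.
(r2,c3): row 2 has {blue,green,yellow}; column 3 has {green}, so it must be red.
(r3,c4): row 3 has {red,green}; column 4 has {red,yellow}, so it must be blue.
(r4,c3): row 4 has {red,yellow}; column 3 has {red,green}, so it must be blue.
(r4,c4): row 4 has {red,blue,yellow}; column 4 has {red,blue,yellow}, so it must be green.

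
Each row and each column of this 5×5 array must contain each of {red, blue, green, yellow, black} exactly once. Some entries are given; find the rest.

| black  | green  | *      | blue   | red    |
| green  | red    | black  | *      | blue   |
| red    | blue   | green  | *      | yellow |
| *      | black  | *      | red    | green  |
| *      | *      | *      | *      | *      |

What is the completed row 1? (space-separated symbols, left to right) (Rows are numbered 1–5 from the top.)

black green yellow blue red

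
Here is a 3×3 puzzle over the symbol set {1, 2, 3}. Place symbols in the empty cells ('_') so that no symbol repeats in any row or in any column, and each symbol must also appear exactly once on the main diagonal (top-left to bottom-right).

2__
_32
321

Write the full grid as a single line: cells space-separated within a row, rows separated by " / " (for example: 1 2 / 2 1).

2 1 3 / 1 3 2 / 3 2 1

At row 1, column 2: row 1 has {2}; column 2 has {2,3}; that leaves 1.
At row 1, column 3: row 1 has {1,2}; column 3 has {1,2}; that leaves 3.
At row 2, column 1: row 2 has {2,3}; column 1 has {2,3}; that leaves 1.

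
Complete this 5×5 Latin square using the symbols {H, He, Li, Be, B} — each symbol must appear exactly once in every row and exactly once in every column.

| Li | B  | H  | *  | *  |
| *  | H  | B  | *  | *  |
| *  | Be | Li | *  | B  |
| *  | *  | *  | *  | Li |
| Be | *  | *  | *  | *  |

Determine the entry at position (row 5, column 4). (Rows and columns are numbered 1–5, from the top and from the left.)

(r2,c1) = He
(r2,c5) = Be
(r3,c1) = H
(r3,c4) = He
(r4,c1) = B
(r4,c2) = He
(r4,c3) = Be
(r4,c4) = H
(r5,c2) = Li
(r5,c3) = He
(r5,c4) = B

B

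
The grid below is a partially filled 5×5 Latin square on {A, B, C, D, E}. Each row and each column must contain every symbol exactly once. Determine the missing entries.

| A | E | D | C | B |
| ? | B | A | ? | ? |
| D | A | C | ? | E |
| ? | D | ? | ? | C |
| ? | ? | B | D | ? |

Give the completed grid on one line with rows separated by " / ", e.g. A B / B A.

A E D C B / C B A E D / D A C B E / B D E A C / E C B D A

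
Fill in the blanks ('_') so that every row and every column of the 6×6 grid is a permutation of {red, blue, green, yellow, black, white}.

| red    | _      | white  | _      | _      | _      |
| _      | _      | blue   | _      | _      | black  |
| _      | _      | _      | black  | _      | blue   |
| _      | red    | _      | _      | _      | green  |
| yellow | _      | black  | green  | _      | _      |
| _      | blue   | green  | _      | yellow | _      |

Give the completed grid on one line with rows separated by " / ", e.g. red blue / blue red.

(r1,c6) = yellow
(r4,c3) = yellow
(r5,c2) = white
(r5,c6) = red
(r6,c6) = white
(r1,c4) = blue
(r3,c3) = red
(r4,c4) = white
(r5,c5) = blue
(r6,c1) = black
(r6,c4) = red
(r2,c4) = yellow
(r4,c1) = blue
(r4,c5) = black
(r1,c5) = green
(r2,c2) = green
(r3,c2) = yellow
(r3,c5) = white
(r1,c2) = black
(r2,c1) = white
(r2,c5) = red
(r3,c1) = green

red black white blue green yellow / white green blue yellow red black / green yellow red black white blue / blue red yellow white black green / yellow white black green blue red / black blue green red yellow white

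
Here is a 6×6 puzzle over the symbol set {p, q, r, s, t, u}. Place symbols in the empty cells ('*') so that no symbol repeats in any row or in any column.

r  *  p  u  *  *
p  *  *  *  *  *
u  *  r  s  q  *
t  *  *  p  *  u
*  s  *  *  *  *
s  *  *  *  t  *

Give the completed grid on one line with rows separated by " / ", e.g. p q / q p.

row 1 has {p,r,u}; column 5 has {q,t} — only s is left for (r1,c5).
row 4 has {p,t,u}; column 5 has {q,s,t} — only r is left for (r4,c5).
row 5 has {s}; column 1 has {p,r,s,t,u} — only q is left for (r5,c1).
row 2 has {p}; column 5 has {q,r,s,t} — only u is left for (r2,c5).
row 4 has {p,r,t,u}; column 2 has {s} — only q is left for (r4,c2).
row 4 has {p,q,r,t,u}; column 3 has {p,r} — only s is left for (r4,c3).
row 5 has {q,s}; column 5 has {q,r,s,t,u} — only p is left for (r5,c5).
row 1 has {p,r,s,u}; column 2 has {q,s} — only t is left for (r1,c2).
row 1 has {p,r,s,t,u}; column 6 has {u} — only q is left for (r1,c6).
row 2 has {p,u}; column 2 has {q,s,t} — only r is left for (r2,c2).
row 3 has {q,r,s,u}; column 2 has {q,r,s,t} — only p is left for (r3,c2).
row 3 has {p,q,r,s,u}; column 6 has {q,u} — only t is left for (r3,c6).
row 5 has {p,q,s}; column 6 has {q,t,u} — only r is left for (r5,c6).
row 6 has {s,t}; column 2 has {p,q,r,s,t} — only u is left for (r6,c2).
row 6 has {s,t,u}; column 3 has {p,r,s} — only q is left for (r6,c3).
row 6 has {q,s,t,u}; column 4 has {p,s,u} — only r is left for (r6,c4).
row 6 has {q,r,s,t,u}; column 6 has {q,r,t,u} — only p is left for (r6,c6).
row 2 has {p,r,u}; column 3 has {p,q,r,s} — only t is left for (r2,c3).
row 2 has {p,r,t,u}; column 4 has {p,r,s,u} — only q is left for (r2,c4).
row 2 has {p,q,r,t,u}; column 6 has {p,q,r,t,u} — only s is left for (r2,c6).
row 5 has {p,q,r,s}; column 3 has {p,q,r,s,t} — only u is left for (r5,c3).
row 5 has {p,q,r,s,u}; column 4 has {p,q,r,s,u} — only t is left for (r5,c4).

r t p u s q / p r t q u s / u p r s q t / t q s p r u / q s u t p r / s u q r t p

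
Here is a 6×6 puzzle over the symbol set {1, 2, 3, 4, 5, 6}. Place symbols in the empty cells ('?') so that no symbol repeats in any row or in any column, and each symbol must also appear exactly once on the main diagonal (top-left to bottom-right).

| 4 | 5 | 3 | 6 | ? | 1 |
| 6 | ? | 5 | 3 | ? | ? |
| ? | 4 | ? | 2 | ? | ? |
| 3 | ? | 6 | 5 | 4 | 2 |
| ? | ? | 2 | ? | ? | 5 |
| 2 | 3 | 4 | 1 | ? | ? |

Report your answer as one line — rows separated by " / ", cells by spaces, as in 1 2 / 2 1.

4 5 3 6 2 1 / 6 2 5 3 1 4 / 5 4 1 2 6 3 / 3 1 6 5 4 2 / 1 6 2 4 3 5 / 2 3 4 1 5 6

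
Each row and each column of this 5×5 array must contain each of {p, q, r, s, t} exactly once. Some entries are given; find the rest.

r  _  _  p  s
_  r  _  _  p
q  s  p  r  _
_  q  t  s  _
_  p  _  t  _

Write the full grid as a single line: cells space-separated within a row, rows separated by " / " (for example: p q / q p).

r t q p s / t r s q p / q s p r t / p q t s r / s p r t q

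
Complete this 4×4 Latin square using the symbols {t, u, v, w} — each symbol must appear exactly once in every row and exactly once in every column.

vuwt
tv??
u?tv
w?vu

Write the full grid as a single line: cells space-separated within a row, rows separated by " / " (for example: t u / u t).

(r2,c3) = u
(r2,c4) = w
(r3,c2) = w
(r4,c2) = t

v u w t / t v u w / u w t v / w t v u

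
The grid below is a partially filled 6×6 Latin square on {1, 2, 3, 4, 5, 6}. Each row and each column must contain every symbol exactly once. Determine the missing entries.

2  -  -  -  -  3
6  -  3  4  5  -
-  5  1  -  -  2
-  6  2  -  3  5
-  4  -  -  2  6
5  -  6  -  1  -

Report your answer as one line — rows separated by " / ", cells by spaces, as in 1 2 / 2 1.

At row 1, column 2: row 1 has {2,3}; column 2 has {4,5,6}; that leaves 1.
At row 2, column 2: row 2 has {3,4,5,6}; column 2 has {1,4,5,6}; that leaves 2.
At row 2, column 6: row 2 has {2,3,4,5,6}; column 6 has {2,3,5,6}; that leaves 1.
At row 4, column 4: row 4 has {2,3,5,6}; column 4 has {4}; that leaves 1.
At row 5, column 3: row 5 has {2,4,6}; column 3 has {1,2,3,6}; that leaves 5.
At row 5, column 4: row 5 has {2,4,5,6}; column 4 has {1,4}; that leaves 3.
At row 6, column 2: row 6 has {1,5,6}; column 2 has {1,2,4,5,6}; that leaves 3.
At row 6, column 4: row 6 has {1,3,5,6}; column 4 has {1,3,4}; that leaves 2.
At row 6, column 6: row 6 has {1,2,3,5,6}; column 6 has {1,2,3,5,6}; that leaves 4.
At row 1, column 3: row 1 has {1,2,3}; column 3 has {1,2,3,5,6}; that leaves 4.
At row 1, column 5: row 1 has {1,2,3,4}; column 5 has {1,2,3,5}; that leaves 6.
At row 3, column 4: row 3 has {1,2,5}; column 4 has {1,2,3,4}; that leaves 6.
At row 3, column 5: row 3 has {1,2,5,6}; column 5 has {1,2,3,5,6}; that leaves 4.
At row 4, column 1: row 4 has {1,2,3,5,6}; column 1 has {2,5,6}; that leaves 4.
At row 5, column 1: row 5 has {2,3,4,5,6}; column 1 has {2,4,5,6}; that leaves 1.
At row 1, column 4: row 1 has {1,2,3,4,6}; column 4 has {1,2,3,4,6}; that leaves 5.
At row 3, column 1: row 3 has {1,2,4,5,6}; column 1 has {1,2,4,5,6}; that leaves 3.

2 1 4 5 6 3 / 6 2 3 4 5 1 / 3 5 1 6 4 2 / 4 6 2 1 3 5 / 1 4 5 3 2 6 / 5 3 6 2 1 4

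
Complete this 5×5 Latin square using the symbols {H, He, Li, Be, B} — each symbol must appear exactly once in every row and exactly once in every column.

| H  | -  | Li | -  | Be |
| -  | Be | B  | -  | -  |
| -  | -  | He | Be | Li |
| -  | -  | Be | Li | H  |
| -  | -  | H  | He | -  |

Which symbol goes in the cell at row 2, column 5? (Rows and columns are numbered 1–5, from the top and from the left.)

(r1,c4) = B
(r2,c4) = H
(r2,c5) = He

He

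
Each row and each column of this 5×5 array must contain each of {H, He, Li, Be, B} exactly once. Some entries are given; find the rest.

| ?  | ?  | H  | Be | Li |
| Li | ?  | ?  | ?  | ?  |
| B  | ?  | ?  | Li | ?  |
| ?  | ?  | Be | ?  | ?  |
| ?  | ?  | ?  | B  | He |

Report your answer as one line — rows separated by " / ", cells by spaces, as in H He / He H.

He B H Be Li / Li He B H Be / B Be He Li H / H Li Be He B / Be H Li B He

At row 1, column 1: row 1 has {H,Li,Be}; column 1 has {Li,B}; that leaves He.
At row 1, column 2: row 1 has {H,He,Li,Be}; column 2 is empty so far; that leaves B.
At row 3, column 3: row 3 has {Li,B}; column 3 has {H,Be}; that leaves He.
At row 4, column 1: row 4 has {Be}; column 1 has {He,Li,B}; that leaves H.
At row 4, column 4: row 4 has {H,Be}; column 4 has {Li,Be,B}; that leaves He.
At row 4, column 5: row 4 has {H,He,Be}; column 5 has {He,Li}; that leaves B.
At row 5, column 1: row 5 has {He,B}; column 1 has {H,He,Li,B}; that leaves Be.
At row 5, column 3: row 5 has {He,Be,B}; column 3 has {H,He,Be}; that leaves Li.
At row 2, column 3: row 2 has {Li}; column 3 has {H,He,Li,Be}; that leaves B.
At row 2, column 4: row 2 has {Li,B}; column 4 has {He,Li,Be,B}; that leaves H.
At row 2, column 5: row 2 has {H,Li,B}; column 5 has {He,Li,B}; that leaves Be.
At row 3, column 5: row 3 has {He,Li,B}; column 5 has {He,Li,Be,B}; that leaves H.
At row 4, column 2: row 4 has {H,He,Be,B}; column 2 has {B}; that leaves Li.
At row 5, column 2: row 5 has {He,Li,Be,B}; column 2 has {Li,B}; that leaves H.
At row 2, column 2: row 2 has {H,Li,Be,B}; column 2 has {H,Li,B}; that leaves He.
At row 3, column 2: row 3 has {H,He,Li,B}; column 2 has {H,He,Li,B}; that leaves Be.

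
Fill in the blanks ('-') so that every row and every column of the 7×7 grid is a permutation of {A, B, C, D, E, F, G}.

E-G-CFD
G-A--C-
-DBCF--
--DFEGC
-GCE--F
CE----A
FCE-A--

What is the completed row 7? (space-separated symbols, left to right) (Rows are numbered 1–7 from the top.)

(r3,c1) = A
(r3,c6) = E
(r3,c7) = G
(r4,c1) = B
(r4,c2) = A
(r5,c1) = D
(r5,c5) = B
(r5,c6) = A
(r6,c3) = F
(r7,c7) = B
(r1,c2) = B
(r1,c4) = A
(r2,c2) = F
(r2,c5) = D
(r2,c7) = E
(r6,c5) = G
(r7,c6) = D
(r2,c4) = B
(r6,c4) = D
(r6,c6) = B
(r7,c4) = G

F C E G A D B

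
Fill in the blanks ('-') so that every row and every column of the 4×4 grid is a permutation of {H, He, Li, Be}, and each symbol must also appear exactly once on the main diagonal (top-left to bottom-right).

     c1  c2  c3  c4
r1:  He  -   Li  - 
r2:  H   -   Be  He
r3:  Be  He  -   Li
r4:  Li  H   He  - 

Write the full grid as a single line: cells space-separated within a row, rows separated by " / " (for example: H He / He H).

He Be Li H / H Li Be He / Be He H Li / Li H He Be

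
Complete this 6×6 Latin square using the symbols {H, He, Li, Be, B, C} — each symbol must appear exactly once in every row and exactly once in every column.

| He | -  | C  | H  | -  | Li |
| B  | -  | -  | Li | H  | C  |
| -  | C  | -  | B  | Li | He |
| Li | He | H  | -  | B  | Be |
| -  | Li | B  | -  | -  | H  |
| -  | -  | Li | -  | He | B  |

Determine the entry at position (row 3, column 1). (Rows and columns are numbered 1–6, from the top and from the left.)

H

(r1,c5) = Be
(r2,c2) = Be
(r2,c3) = He
(r3,c3) = Be
(r4,c4) = C
(r5,c5) = C
(r6,c2) = H
(r6,c4) = Be
(r1,c2) = B
(r3,c1) = H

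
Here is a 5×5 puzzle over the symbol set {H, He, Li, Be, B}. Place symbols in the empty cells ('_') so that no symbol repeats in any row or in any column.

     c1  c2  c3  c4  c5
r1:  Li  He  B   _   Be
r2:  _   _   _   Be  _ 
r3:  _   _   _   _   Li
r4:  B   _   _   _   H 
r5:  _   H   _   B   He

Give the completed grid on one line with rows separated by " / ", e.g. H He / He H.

Li He B H Be / He Li H Be B / H B Be He Li / B Be He Li H / Be H Li B He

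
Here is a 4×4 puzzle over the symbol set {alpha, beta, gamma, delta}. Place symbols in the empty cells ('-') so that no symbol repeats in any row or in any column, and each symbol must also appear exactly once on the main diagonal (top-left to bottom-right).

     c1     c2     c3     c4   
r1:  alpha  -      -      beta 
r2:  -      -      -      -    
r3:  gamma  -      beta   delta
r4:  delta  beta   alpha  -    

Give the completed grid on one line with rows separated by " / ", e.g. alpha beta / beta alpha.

alpha gamma delta beta / beta delta gamma alpha / gamma alpha beta delta / delta beta alpha gamma

At row 2, column 1: row 2 is empty so far; column 1 has {alpha,gamma,delta}; that leaves beta.
At row 3, column 2: row 3 has {beta,gamma,delta}; column 2 has {beta}; that leaves alpha.
At row 4, column 4: row 4 has {alpha,beta,delta}; column 4 has {beta,delta}; the diagonal has {alpha,beta}; that leaves gamma.
At row 2, column 2: row 2 has {beta}; column 2 has {alpha,beta}; the diagonal has {alpha,beta,gamma}; that leaves delta.
At row 2, column 3: row 2 has {beta,delta}; column 3 has {alpha,beta}; that leaves gamma.
At row 2, column 4: row 2 has {beta,gamma,delta}; column 4 has {beta,gamma,delta}; that leaves alpha.
At row 1, column 2: row 1 has {alpha,beta}; column 2 has {alpha,beta,delta}; that leaves gamma.
At row 1, column 3: row 1 has {alpha,beta,gamma}; column 3 has {alpha,beta,gamma}; that leaves delta.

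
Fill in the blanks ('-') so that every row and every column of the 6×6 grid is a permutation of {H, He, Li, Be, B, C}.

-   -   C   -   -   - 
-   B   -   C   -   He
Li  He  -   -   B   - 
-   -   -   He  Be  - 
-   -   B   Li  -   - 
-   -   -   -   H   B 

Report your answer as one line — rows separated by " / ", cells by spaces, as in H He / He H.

row 2 has {He,B,C}; column 5 has {H,Be,B} — only Li is left for (r2,c5).
row 6 has {H,B}; column 4 has {He,Li,C} — only Be is left for (r6,c4).
row 1 has {C}; column 5 has {H,Li,Be,B} — only He is left for (r1,c5).
row 3 has {He,Li,B}; column 4 has {He,Li,Be,C} — only H is left for (r3,c4).
row 5 has {Li,B}; column 5 has {H,He,Li,Be,B} — only C is left for (r5,c5).
row 1 has {He,C}; column 4 has {H,He,Li,Be,C} — only B is left for (r1,c4).
row 3 has {H,He,Li,B}; column 3 has {B,C} — only Be is left for (r3,c3).
row 3 has {H,He,Li,Be,B}; column 6 has {He,B} — only C is left for (r3,c6).
row 2 has {He,Li,B,C}; column 3 has {Be,B,C} — only H is left for (r2,c3).
row 4 has {He,Be}; column 3 has {H,Be,B,C} — only Li is left for (r4,c3).
row 4 has {He,Li,Be}; column 6 has {He,B,C} — only H is left for (r4,c6).
row 5 has {Li,B,C}; column 6 has {H,He,B,C} — only Be is left for (r5,c6).
row 6 has {H,Be,B}; column 3 has {H,Li,Be,B,C} — only He is left for (r6,c3).
row 1 has {He,B,C}; column 6 has {H,He,Be,B,C} — only Li is left for (r1,c6).
row 2 has {H,He,Li,B,C}; column 1 has {Li} — only Be is left for (r2,c1).
row 4 has {H,He,Li,Be}; column 2 has {He,B} — only C is left for (r4,c2).
row 5 has {Li,Be,B,C}; column 2 has {He,B,C} — only H is left for (r5,c2).
row 6 has {H,He,Be,B}; column 1 has {Li,Be} — only C is left for (r6,c1).
row 6 has {H,He,Be,B,C}; column 2 has {H,He,B,C} — only Li is left for (r6,c2).
row 1 has {He,Li,B,C}; column 1 has {Li,Be,C} — only H is left for (r1,c1).
row 1 has {H,He,Li,B,C}; column 2 has {H,He,Li,B,C} — only Be is left for (r1,c2).
row 4 has {H,He,Li,Be,C}; column 1 has {H,Li,Be,C} — only B is left for (r4,c1).
row 5 has {H,Li,Be,B,C}; column 1 has {H,Li,Be,B,C} — only He is left for (r5,c1).

H Be C B He Li / Be B H C Li He / Li He Be H B C / B C Li He Be H / He H B Li C Be / C Li He Be H B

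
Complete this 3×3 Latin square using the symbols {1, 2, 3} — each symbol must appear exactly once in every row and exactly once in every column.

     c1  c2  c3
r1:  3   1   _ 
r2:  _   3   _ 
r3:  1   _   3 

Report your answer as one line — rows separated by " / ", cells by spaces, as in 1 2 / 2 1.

3 1 2 / 2 3 1 / 1 2 3

At row 1, column 3: row 1 has {1,3}; column 3 has {3}; that leaves 2.
At row 2, column 1: row 2 has {3}; column 1 has {1,3}; that leaves 2.
At row 2, column 3: row 2 has {2,3}; column 3 has {2,3}; that leaves 1.
At row 3, column 2: row 3 has {1,3}; column 2 has {1,3}; that leaves 2.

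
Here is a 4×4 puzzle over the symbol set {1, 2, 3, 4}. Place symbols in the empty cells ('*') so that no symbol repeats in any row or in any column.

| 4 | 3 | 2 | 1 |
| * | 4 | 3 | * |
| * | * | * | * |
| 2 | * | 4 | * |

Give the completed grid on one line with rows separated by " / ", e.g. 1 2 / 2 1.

4 3 2 1 / 1 4 3 2 / 3 2 1 4 / 2 1 4 3

(r2,c1) = 1
(r2,c4) = 2
(r3,c1) = 3
(r3,c3) = 1
(r3,c4) = 4
(r4,c2) = 1
(r4,c4) = 3
(r3,c2) = 2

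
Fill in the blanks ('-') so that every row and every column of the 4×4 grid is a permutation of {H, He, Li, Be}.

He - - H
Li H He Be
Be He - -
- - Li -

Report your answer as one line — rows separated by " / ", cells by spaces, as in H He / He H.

(r1,c3) = Be
(r3,c3) = H
(r3,c4) = Li
(r4,c1) = H
(r4,c2) = Be
(r4,c4) = He
(r1,c2) = Li

He Li Be H / Li H He Be / Be He H Li / H Be Li He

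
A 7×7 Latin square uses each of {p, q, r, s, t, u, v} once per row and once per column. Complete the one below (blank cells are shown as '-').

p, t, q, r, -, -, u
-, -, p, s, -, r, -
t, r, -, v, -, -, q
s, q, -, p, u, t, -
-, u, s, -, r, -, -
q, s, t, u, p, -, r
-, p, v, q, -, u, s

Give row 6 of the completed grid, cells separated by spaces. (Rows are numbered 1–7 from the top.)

q s t u p v r

Cell (r2,c2): row 2 has {p,r,s}; column 2 has {p,q,r,s,t,u} → v.
Cell (r2,c7): row 2 has {p,r,s,v}; column 7 has {q,r,s,u} → t.
Cell (r3,c3): row 3 has {q,r,t,v}; column 3 has {p,q,s,t,v} → u.
Cell (r3,c5): row 3 has {q,r,t,u,v}; column 5 has {p,r,u} → s.
Cell (r3,c6): row 3 has {q,r,s,t,u,v}; column 6 has {r,t,u} → p.
Cell (r4,c3): row 4 has {p,q,s,t,u}; column 3 has {p,q,s,t,u,v} → r.
Cell (r4,c7): row 4 has {p,q,r,s,t,u}; column 7 has {q,r,s,t,u} → v.
Cell (r5,c1): row 5 has {r,s,u}; column 1 has {p,q,s,t} → v.
Cell (r5,c4): row 5 has {r,s,u,v}; column 4 has {p,q,r,s,u,v} → t.
Cell (r5,c6): row 5 has {r,s,t,u,v}; column 6 has {p,r,t,u} → q.
Cell (r5,c7): row 5 has {q,r,s,t,u,v}; column 7 has {q,r,s,t,u,v} → p.
Cell (r6,c6): row 6 has {p,q,r,s,t,u}; column 6 has {p,q,r,t,u} → v.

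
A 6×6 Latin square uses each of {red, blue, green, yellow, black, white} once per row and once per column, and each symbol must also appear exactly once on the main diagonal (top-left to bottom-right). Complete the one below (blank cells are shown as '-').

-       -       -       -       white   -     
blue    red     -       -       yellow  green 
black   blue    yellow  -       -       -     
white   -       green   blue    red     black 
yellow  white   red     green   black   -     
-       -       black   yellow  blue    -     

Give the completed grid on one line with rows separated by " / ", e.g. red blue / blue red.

(r1,c1): row 1 has {white}; column 1 has {blue,yellow,black,white}; the diagonal has {red,blue,yellow,black}, so it must be green.
(r1,c3): row 1 has {green,white}; column 3 has {red,green,yellow,black}, so it must be blue.
(r2,c3): row 2 has {red,blue,green,yellow}; column 3 has {red,blue,green,yellow,black}, so it must be white.
(r2,c4): row 2 has {red,blue,green,yellow,white}; column 4 has {blue,green,yellow}, so it must be black.
(r3,c5): row 3 has {blue,yellow,black}; column 5 has {red,blue,yellow,black,white}, so it must be green.
(r4,c2): row 4 has {red,blue,green,black,white}; column 2 has {red,blue,white}, so it must be yellow.
(r5,c6): row 5 has {red,green,yellow,black,white}; column 6 has {green,black}, so it must be blue.
(r6,c1): row 6 has {blue,yellow,black}; column 1 has {blue,green,yellow,black,white}, so it must be red.
(r6,c2): row 6 has {red,blue,yellow,black}; column 2 has {red,blue,yellow,white}, so it must be green.
(r6,c6): row 6 has {red,blue,green,yellow,black}; column 6 has {blue,green,black}; the diagonal has {red,blue,green,yellow,black}, so it must be white.
(r1,c2): row 1 has {blue,green,white}; column 2 has {red,blue,green,yellow,white}, so it must be black.
(r1,c4): row 1 has {blue,green,black,white}; column 4 has {blue,green,yellow,black}, so it must be red.
(r1,c6): row 1 has {red,blue,green,black,white}; column 6 has {blue,green,black,white}, so it must be yellow.
(r3,c4): row 3 has {blue,green,yellow,black}; column 4 has {red,blue,green,yellow,black}, so it must be white.
(r3,c6): row 3 has {blue,green,yellow,black,white}; column 6 has {blue,green,yellow,black,white}, so it must be red.

green black blue red white yellow / blue red white black yellow green / black blue yellow white green red / white yellow green blue red black / yellow white red green black blue / red green black yellow blue white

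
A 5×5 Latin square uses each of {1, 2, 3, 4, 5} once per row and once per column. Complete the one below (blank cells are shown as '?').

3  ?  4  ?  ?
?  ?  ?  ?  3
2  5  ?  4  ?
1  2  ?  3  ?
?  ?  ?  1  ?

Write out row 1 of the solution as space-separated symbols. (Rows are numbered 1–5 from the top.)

3 1 4 5 2

(r1,c2): row 1 has {3,4}; column 2 has {2,5}, so it must be 1.
(r2,c2): row 2 has {3}; column 2 has {1,2,5}, so it must be 4.
(r3,c5): row 3 has {2,4,5}; column 5 has {3}, so it must be 1.
(r4,c3): row 4 has {1,2,3}; column 3 has {4}, so it must be 5.
(r4,c5): row 4 has {1,2,3,5}; column 5 has {1,3}, so it must be 4.
(r5,c2): row 5 has {1}; column 2 has {1,2,4,5}, so it must be 3.
(r5,c3): row 5 has {1,3}; column 3 has {4,5}, so it must be 2.
(r5,c5): row 5 has {1,2,3}; column 5 has {1,3,4}, so it must be 5.
(r1,c5): row 1 has {1,3,4}; column 5 has {1,3,4,5}, so it must be 2.
(r2,c1): row 2 has {3,4}; column 1 has {1,2,3}, so it must be 5.
(r2,c3): row 2 has {3,4,5}; column 3 has {2,4,5}, so it must be 1.
(r2,c4): row 2 has {1,3,4,5}; column 4 has {1,3,4}, so it must be 2.
(r3,c3): row 3 has {1,2,4,5}; column 3 has {1,2,4,5}, so it must be 3.
(r5,c1): row 5 has {1,2,3,5}; column 1 has {1,2,3,5}, so it must be 4.
(r1,c4): row 1 has {1,2,3,4}; column 4 has {1,2,3,4}, so it must be 5.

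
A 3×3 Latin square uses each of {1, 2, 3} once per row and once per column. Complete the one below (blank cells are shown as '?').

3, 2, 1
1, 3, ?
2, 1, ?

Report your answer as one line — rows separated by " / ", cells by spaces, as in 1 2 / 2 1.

3 2 1 / 1 3 2 / 2 1 3

Cell (r2,c3): row 2 has {1,3}; column 3 has {1} → 2.
Cell (r3,c3): row 3 has {1,2}; column 3 has {1,2} → 3.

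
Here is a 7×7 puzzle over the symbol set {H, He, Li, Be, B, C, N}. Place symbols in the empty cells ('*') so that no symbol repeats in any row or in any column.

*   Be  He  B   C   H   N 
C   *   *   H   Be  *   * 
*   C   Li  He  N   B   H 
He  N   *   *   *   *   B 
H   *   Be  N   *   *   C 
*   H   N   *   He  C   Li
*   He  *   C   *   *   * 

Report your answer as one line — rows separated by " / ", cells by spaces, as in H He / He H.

Li Be He B C H N / C Li B H Be N He / Be C Li He N B H / He N C Li H Be B / H B Be N Li He C / B H N Be He C Li / N He H C B Li Be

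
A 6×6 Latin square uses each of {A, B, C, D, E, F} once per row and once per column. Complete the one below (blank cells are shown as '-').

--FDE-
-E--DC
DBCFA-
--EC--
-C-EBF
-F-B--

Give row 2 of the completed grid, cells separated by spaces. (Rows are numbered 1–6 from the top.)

F E B A D C

(r1,c2) = A
(r1,c6) = B
(r2,c4) = A
(r3,c6) = E
(r4,c2) = D
(r4,c5) = F
(r4,c6) = A
(r5,c1) = A
(r5,c3) = D
(r6,c3) = A
(r6,c5) = C
(r6,c6) = D
(r1,c1) = C
(r2,c3) = B
(r4,c1) = B
(r6,c1) = E
(r2,c1) = F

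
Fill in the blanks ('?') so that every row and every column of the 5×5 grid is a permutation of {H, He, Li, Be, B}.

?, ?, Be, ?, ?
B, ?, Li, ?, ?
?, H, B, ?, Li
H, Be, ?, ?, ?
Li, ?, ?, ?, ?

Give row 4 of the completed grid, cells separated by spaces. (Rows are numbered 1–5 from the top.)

H Be He Li B

row 1 has {Be}; column 1 has {H,Li,B} — only He is left for (r1,c1).
row 2 has {Li,B}; column 2 has {H,Be} — only He is left for (r2,c2).
row 3 has {H,Li,B}; column 1 has {H,He,Li,B} — only Be is left for (r3,c1).
row 3 has {H,Li,Be,B}; column 4 is empty so far — only He is left for (r3,c4).
row 4 has {H,Be}; column 3 has {Li,Be,B} — only He is left for (r4,c3).
row 4 has {H,He,Be}; column 5 has {Li} — only B is left for (r4,c5).
row 5 has {Li}; column 2 has {H,He,Be} — only B is left for (r5,c2).
row 5 has {Li,B}; column 3 has {He,Li,Be,B} — only H is left for (r5,c3).
row 5 has {H,Li,B}; column 4 has {He} — only Be is left for (r5,c4).
row 5 has {H,Li,Be,B}; column 5 has {Li,B} — only He is left for (r5,c5).
row 1 has {He,Be}; column 2 has {H,He,Be,B} — only Li is left for (r1,c2).
row 1 has {He,Li,Be}; column 5 has {He,Li,B} — only H is left for (r1,c5).
row 2 has {He,Li,B}; column 4 has {He,Be} — only H is left for (r2,c4).
row 2 has {H,He,Li,B}; column 5 has {H,He,Li,B} — only Be is left for (r2,c5).
row 4 has {H,He,Be,B}; column 4 has {H,He,Be} — only Li is left for (r4,c4).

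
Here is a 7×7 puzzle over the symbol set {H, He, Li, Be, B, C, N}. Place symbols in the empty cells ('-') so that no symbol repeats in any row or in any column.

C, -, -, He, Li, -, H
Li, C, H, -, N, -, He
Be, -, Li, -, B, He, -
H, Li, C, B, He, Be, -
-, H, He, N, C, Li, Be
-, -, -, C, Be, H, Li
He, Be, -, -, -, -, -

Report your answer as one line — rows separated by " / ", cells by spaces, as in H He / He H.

C B Be He Li N H / Li C H Be N B He / Be N Li H B He C / H Li C B He Be N / B H He N C Li Be / N He B C Be H Li / He Be N Li H C B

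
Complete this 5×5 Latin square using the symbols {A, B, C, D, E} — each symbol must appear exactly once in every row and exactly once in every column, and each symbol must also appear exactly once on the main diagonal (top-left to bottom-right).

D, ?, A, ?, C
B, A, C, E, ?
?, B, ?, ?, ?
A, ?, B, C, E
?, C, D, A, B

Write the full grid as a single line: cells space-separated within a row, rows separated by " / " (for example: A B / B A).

At row 1, column 2: row 1 has {A,C,D}; column 2 has {A,B,C}; that leaves E.
At row 1, column 4: row 1 has {A,C,D,E}; column 4 has {A,C,E}; that leaves B.
At row 2, column 5: row 2 has {A,B,C,E}; column 5 has {B,C,E}; that leaves D.
At row 3, column 3: row 3 has {B}; column 3 has {A,B,C,D}; the diagonal has {A,B,C,D}; that leaves E.
At row 3, column 4: row 3 has {B,E}; column 4 has {A,B,C,E}; that leaves D.
At row 3, column 5: row 3 has {B,D,E}; column 5 has {B,C,D,E}; that leaves A.
At row 4, column 2: row 4 has {A,B,C,E}; column 2 has {A,B,C,E}; that leaves D.
At row 5, column 1: row 5 has {A,B,C,D}; column 1 has {A,B,D}; that leaves E.
At row 3, column 1: row 3 has {A,B,D,E}; column 1 has {A,B,D,E}; that leaves C.

D E A B C / B A C E D / C B E D A / A D B C E / E C D A B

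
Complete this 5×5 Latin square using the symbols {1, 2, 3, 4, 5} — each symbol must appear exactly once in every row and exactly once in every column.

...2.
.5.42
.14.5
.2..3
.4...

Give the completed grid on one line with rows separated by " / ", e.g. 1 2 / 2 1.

At row 1, column 2: row 1 has {2}; column 2 has {1,2,4,5}; that leaves 3.
At row 3, column 4: row 3 has {1,4,5}; column 4 has {2,4}; that leaves 3.
At row 5, column 5: row 5 has {4}; column 5 has {2,3,5}; that leaves 1.
At row 1, column 5: row 1 has {2,3}; column 5 has {1,2,3,5}; that leaves 4.
At row 3, column 1: row 3 has {1,3,4,5}; column 1 is empty so far; that leaves 2.
At row 5, column 4: row 5 has {1,4}; column 4 has {2,3,4}; that leaves 5.
At row 4, column 4: row 4 has {2,3}; column 4 has {2,3,4,5}; that leaves 1.
At row 5, column 1: row 5 has {1,4,5}; column 1 has {2}; that leaves 3.
At row 5, column 3: row 5 has {1,3,4,5}; column 3 has {4}; that leaves 2.
At row 2, column 1: row 2 has {2,4,5}; column 1 has {2,3}; that leaves 1.
At row 2, column 3: row 2 has {1,2,4,5}; column 3 has {2,4}; that leaves 3.
At row 4, column 3: row 4 has {1,2,3}; column 3 has {2,3,4}; that leaves 5.
At row 1, column 1: row 1 has {2,3,4}; column 1 has {1,2,3}; that leaves 5.
At row 1, column 3: row 1 has {2,3,4,5}; column 3 has {2,3,4,5}; that leaves 1.
At row 4, column 1: row 4 has {1,2,3,5}; column 1 has {1,2,3,5}; that leaves 4.

5 3 1 2 4 / 1 5 3 4 2 / 2 1 4 3 5 / 4 2 5 1 3 / 3 4 2 5 1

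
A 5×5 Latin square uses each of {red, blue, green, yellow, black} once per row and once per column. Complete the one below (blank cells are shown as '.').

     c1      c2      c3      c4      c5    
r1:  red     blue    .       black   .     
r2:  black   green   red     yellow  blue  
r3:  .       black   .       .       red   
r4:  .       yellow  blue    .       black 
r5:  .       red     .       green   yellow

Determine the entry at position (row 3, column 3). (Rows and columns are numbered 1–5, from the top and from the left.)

green

(r1,c5) = green
(r3,c4) = blue
(r4,c1) = green
(r4,c4) = red
(r5,c1) = blue
(r5,c3) = black
(r1,c3) = yellow
(r3,c1) = yellow
(r3,c3) = green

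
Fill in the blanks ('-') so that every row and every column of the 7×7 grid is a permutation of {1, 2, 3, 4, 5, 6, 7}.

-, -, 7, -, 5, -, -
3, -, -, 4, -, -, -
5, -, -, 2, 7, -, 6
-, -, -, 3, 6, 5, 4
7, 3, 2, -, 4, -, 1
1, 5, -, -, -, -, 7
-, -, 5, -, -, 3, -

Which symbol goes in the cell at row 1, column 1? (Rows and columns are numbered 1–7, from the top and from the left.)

6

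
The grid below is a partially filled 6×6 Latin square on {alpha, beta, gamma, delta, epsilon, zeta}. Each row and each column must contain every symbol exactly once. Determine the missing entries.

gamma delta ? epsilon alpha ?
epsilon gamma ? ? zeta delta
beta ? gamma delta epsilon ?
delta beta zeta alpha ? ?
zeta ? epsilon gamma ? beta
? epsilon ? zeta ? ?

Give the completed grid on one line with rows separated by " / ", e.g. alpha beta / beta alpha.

gamma delta beta epsilon alpha zeta / epsilon gamma alpha beta zeta delta / beta zeta gamma delta epsilon alpha / delta beta zeta alpha gamma epsilon / zeta alpha epsilon gamma delta beta / alpha epsilon delta zeta beta gamma

Cell (r1,c3): row 1 has {alpha,gamma,delta,epsilon}; column 3 has {gamma,epsilon,zeta} → beta.
Cell (r1,c6): row 1 has {alpha,beta,gamma,delta,epsilon}; column 6 has {beta,delta} → zeta.
Cell (r2,c3): row 2 has {gamma,delta,epsilon,zeta}; column 3 has {beta,gamma,epsilon,zeta} → alpha.
Cell (r2,c4): row 2 has {alpha,gamma,delta,epsilon,zeta}; column 4 has {alpha,gamma,delta,epsilon,zeta} → beta.
Cell (r3,c6): row 3 has {beta,gamma,delta,epsilon}; column 6 has {beta,delta,zeta} → alpha.
Cell (r4,c5): row 4 has {alpha,beta,delta,zeta}; column 5 has {alpha,epsilon,zeta} → gamma.
Cell (r4,c6): row 4 has {alpha,beta,gamma,delta,zeta}; column 6 has {alpha,beta,delta,zeta} → epsilon.
Cell (r5,c2): row 5 has {beta,gamma,epsilon,zeta}; column 2 has {beta,gamma,delta,epsilon} → alpha.
Cell (r5,c5): row 5 has {alpha,beta,gamma,epsilon,zeta}; column 5 has {alpha,gamma,epsilon,zeta} → delta.
Cell (r6,c1): row 6 has {epsilon,zeta}; column 1 has {beta,gamma,delta,epsilon,zeta} → alpha.
Cell (r6,c3): row 6 has {alpha,epsilon,zeta}; column 3 has {alpha,beta,gamma,epsilon,zeta} → delta.
Cell (r6,c5): row 6 has {alpha,delta,epsilon,zeta}; column 5 has {alpha,gamma,delta,epsilon,zeta} → beta.
Cell (r6,c6): row 6 has {alpha,beta,delta,epsilon,zeta}; column 6 has {alpha,beta,delta,epsilon,zeta} → gamma.
Cell (r3,c2): row 3 has {alpha,beta,gamma,delta,epsilon}; column 2 has {alpha,beta,gamma,delta,epsilon} → zeta.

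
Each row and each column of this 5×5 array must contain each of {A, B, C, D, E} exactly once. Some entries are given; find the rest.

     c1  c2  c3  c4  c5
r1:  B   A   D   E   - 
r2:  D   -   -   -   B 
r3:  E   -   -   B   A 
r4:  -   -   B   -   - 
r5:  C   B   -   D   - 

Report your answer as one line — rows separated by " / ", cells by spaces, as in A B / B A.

Cell (r1,c5): row 1 has {A,B,D,E}; column 5 has {A,B} → C.
Cell (r3,c3): row 3 has {A,B,E}; column 3 has {B,D} → C.
Cell (r4,c1): row 4 has {B}; column 1 has {B,C,D,E} → A.
Cell (r4,c4): row 4 has {A,B}; column 4 has {B,D,E} → C.
Cell (r5,c5): row 5 has {B,C,D}; column 5 has {A,B,C} → E.
Cell (r2,c4): row 2 has {B,D}; column 4 has {B,C,D,E} → A.
Cell (r3,c2): row 3 has {A,B,C,E}; column 2 has {A,B} → D.
Cell (r4,c2): row 4 has {A,B,C}; column 2 has {A,B,D} → E.
Cell (r4,c5): row 4 has {A,B,C,E}; column 5 has {A,B,C,E} → D.
Cell (r5,c3): row 5 has {B,C,D,E}; column 3 has {B,C,D} → A.
Cell (r2,c2): row 2 has {A,B,D}; column 2 has {A,B,D,E} → C.
Cell (r2,c3): row 2 has {A,B,C,D}; column 3 has {A,B,C,D} → E.

B A D E C / D C E A B / E D C B A / A E B C D / C B A D E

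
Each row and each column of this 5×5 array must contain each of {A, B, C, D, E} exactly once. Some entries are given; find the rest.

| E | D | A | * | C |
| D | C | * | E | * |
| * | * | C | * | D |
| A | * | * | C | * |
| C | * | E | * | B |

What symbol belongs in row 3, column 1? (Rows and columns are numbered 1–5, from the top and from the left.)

B

At row 1, column 4: row 1 has {A,C,D,E}; column 4 has {C,E}; that leaves B.
At row 2, column 3: row 2 has {C,D,E}; column 3 has {A,C,E}; that leaves B.
At row 2, column 5: row 2 has {B,C,D,E}; column 5 has {B,C,D}; that leaves A.
At row 3, column 1: row 3 has {C,D}; column 1 has {A,C,D,E}; that leaves B.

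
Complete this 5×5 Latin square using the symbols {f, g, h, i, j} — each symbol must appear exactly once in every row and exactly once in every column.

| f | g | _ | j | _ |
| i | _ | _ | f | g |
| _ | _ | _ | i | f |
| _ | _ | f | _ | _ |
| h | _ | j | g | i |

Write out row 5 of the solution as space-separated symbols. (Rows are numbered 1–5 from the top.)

h f j g i

(r1,c5) = h
(r2,c3) = h
(r3,c3) = g
(r4,c4) = h
(r4,c5) = j
(r5,c2) = f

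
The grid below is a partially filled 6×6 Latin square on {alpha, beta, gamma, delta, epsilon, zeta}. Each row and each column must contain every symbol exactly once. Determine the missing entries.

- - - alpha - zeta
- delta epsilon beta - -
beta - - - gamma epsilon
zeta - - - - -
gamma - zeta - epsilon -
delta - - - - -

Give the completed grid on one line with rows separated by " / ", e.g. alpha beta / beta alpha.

row 1 has {alpha,zeta}; column 1 has {beta,gamma,delta,zeta} — only epsilon is left for (r1,c1).
row 2 has {beta,delta,epsilon}; column 1 has {beta,gamma,delta,epsilon,zeta} — only alpha is left for (r2,c1).
row 2 has {alpha,beta,delta,epsilon}; column 5 has {gamma,epsilon} — only zeta is left for (r2,c5).
row 2 has {alpha,beta,delta,epsilon,zeta}; column 6 has {epsilon,zeta} — only gamma is left for (r2,c6).
row 5 has {gamma,epsilon,zeta}; column 4 has {alpha,beta} — only delta is left for (r5,c4).
row 3 has {beta,gamma,epsilon}; column 4 has {alpha,beta,delta} — only zeta is left for (r3,c4).
row 3 has {beta,gamma,epsilon,zeta}; column 2 has {delta} — only alpha is left for (r3,c2).
row 3 has {alpha,beta,gamma,epsilon,zeta}; column 3 has {epsilon,zeta} — only delta is left for (r3,c3).
row 5 has {gamma,delta,epsilon,zeta}; column 2 has {alpha,delta} — only beta is left for (r5,c2).
row 5 has {beta,gamma,delta,epsilon,zeta}; column 6 has {gamma,epsilon,zeta} — only alpha is left for (r5,c6).
row 6 has {delta}; column 6 has {alpha,gamma,epsilon,zeta} — only beta is left for (r6,c6).
row 1 has {alpha,epsilon,zeta}; column 2 has {alpha,beta,delta} — only gamma is left for (r1,c2).
row 1 has {alpha,gamma,epsilon,zeta}; column 3 has {delta,epsilon,zeta} — only beta is left for (r1,c3).
row 1 has {alpha,beta,gamma,epsilon,zeta}; column 5 has {gamma,epsilon,zeta} — only delta is left for (r1,c5).
row 4 has {zeta}; column 2 has {alpha,beta,gamma,delta} — only epsilon is left for (r4,c2).
row 4 has {epsilon,zeta}; column 4 has {alpha,beta,delta,zeta} — only gamma is left for (r4,c4).
row 4 has {gamma,epsilon,zeta}; column 6 has {alpha,beta,gamma,epsilon,zeta} — only delta is left for (r4,c6).
row 6 has {beta,delta}; column 2 has {alpha,beta,gamma,delta,epsilon} — only zeta is left for (r6,c2).
row 6 has {beta,delta,zeta}; column 4 has {alpha,beta,gamma,delta,zeta} — only epsilon is left for (r6,c4).
row 6 has {beta,delta,epsilon,zeta}; column 5 has {gamma,delta,epsilon,zeta} — only alpha is left for (r6,c5).
row 4 has {gamma,delta,epsilon,zeta}; column 3 has {beta,delta,epsilon,zeta} — only alpha is left for (r4,c3).
row 4 has {alpha,gamma,delta,epsilon,zeta}; column 5 has {alpha,gamma,delta,epsilon,zeta} — only beta is left for (r4,c5).
row 6 has {alpha,beta,delta,epsilon,zeta}; column 3 has {alpha,beta,delta,epsilon,zeta} — only gamma is left for (r6,c3).

epsilon gamma beta alpha delta zeta / alpha delta epsilon beta zeta gamma / beta alpha delta zeta gamma epsilon / zeta epsilon alpha gamma beta delta / gamma beta zeta delta epsilon alpha / delta zeta gamma epsilon alpha beta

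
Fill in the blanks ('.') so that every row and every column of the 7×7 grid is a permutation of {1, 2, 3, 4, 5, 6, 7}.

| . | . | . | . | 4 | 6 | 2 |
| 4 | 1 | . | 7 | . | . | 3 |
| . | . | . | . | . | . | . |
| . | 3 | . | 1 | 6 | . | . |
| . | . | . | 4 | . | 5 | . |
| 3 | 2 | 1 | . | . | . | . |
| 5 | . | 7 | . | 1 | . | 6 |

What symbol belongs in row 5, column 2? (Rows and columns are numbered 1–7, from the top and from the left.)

6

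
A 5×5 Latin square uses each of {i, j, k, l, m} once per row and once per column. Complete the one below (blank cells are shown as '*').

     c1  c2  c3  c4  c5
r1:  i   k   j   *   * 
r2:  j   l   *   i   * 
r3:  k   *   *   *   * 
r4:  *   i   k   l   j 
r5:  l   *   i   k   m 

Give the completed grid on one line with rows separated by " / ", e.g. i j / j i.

i k j m l / j l m i k / k m l j i / m i k l j / l j i k m

(r1,c4) = m
(r1,c5) = l
(r2,c3) = m
(r2,c5) = k
(r3,c3) = l
(r3,c4) = j
(r3,c5) = i
(r4,c1) = m
(r5,c2) = j
(r3,c2) = m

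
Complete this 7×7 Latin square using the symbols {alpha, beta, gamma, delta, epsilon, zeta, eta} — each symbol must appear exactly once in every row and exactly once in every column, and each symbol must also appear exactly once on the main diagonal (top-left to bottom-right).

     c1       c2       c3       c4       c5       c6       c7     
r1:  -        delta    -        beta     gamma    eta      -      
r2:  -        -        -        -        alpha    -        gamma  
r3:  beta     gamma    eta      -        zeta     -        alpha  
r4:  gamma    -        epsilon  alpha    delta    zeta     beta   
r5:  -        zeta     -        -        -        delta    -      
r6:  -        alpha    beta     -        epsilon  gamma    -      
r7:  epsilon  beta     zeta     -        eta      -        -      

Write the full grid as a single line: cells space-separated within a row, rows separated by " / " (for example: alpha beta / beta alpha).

zeta delta alpha beta gamma eta epsilon / eta epsilon delta zeta alpha beta gamma / beta gamma eta delta zeta epsilon alpha / gamma eta epsilon alpha delta zeta beta / alpha zeta gamma epsilon beta delta eta / delta alpha beta eta epsilon gamma zeta / epsilon beta zeta gamma eta alpha delta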